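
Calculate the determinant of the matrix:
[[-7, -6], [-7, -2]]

For a 2×2 matrix [[a, b], [c, d]], det = ad - bc
det = (-7)(-2) - (-6)(-7) = 14 - 42 = -28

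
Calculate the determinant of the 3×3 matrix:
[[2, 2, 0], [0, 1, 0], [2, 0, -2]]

Expansion along first row:
det = 2·det([[1,0],[0,-2]]) - 2·det([[0,0],[2,-2]]) + 0·det([[0,1],[2,0]])
    = 2·(1·-2 - 0·0) - 2·(0·-2 - 0·2) + 0·(0·0 - 1·2)
    = 2·-2 - 2·0 + 0·-2
    = -4 + 0 + 0 = -4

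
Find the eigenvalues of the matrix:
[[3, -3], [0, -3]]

Characteristic equation: det(A - λI) = 0
λ² - (trace)λ + (det) = 0
trace = 3 + -3 = 0, det = (3)(-3) - (-3)(0) = -9
λ² - (0)λ + (-9) = 0
λ = (0 ± √((0)² - 4·(-9))) / 2 = (0 ± √36) / 2
Solving: λ = -3, 3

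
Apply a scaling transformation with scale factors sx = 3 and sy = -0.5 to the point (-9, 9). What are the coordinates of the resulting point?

Scaling matrix:
[[3, 0], [0, -0.50]]
Result: (-9 × 3, 9 × -0.5) = (-27, -4.5)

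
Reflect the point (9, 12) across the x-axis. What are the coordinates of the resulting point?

Reflection across x-axis: (9, 12) → (9, -12)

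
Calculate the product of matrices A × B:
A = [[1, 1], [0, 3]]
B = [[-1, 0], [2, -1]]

Matrix multiplication:
C[0][0] = 1×-1 + 1×2 = 1
C[0][1] = 1×0 + 1×-1 = -1
C[1][0] = 0×-1 + 3×2 = 6
C[1][1] = 0×0 + 3×-1 = -3
Result: [[1, -1], [6, -3]]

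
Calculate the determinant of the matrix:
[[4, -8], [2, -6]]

For a 2×2 matrix [[a, b], [c, d]], det = ad - bc
det = (4)(-6) - (-8)(2) = -24 - -16 = -8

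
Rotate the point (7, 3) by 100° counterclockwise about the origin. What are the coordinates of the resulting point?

Rotation matrix for 100°: [[cos 100°, -sin 100°], [sin 100°, cos 100°]] ≈ [[-0.173648, -0.984808], [0.984808, -0.173648]]
[[-0.173648, -0.984808], [0.984808, -0.173648]] × [7, 3]ᵀ ≈ [-4.1700, 6.3727]ᵀ
Result: (-4.1700, 6.3727)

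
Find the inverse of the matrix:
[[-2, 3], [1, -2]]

For [[a,b],[c,d]], inverse = (1/det)·[[d,-b],[-c,a]]
det = (-2)(-2) - (3)(1) = 4 - 3 = 1
Inverse = [[-2, -3], [-1, -2]]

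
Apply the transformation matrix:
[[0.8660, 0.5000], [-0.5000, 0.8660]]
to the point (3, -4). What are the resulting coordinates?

Matrix multiplication:
[[0.8660, 0.5000], [-0.5000, 0.8660]] × [3, -4]ᵀ
= [(0.8660)(3) + (0.5000)(-4), (-0.5000)(3) + (0.8660)(-4)]ᵀ
= [0.5980, -4.9640]ᵀ
Result: (0.5980, -4.9640)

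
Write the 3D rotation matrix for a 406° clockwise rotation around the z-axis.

Rotation matrix for clockwise 406° around z-axis:
A clockwise rotation by 406° is a counterclockwise rotation by -406°.
cos(-406°) = 0.6947, sin(-406°) = -0.7193
Result: [[0.6947, 0.7193, 0], [-0.7193, 0.6947, 0], [0, 0, 1]]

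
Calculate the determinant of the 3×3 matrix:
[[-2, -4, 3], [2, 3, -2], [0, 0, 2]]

Expansion along first row:
det = -2·det([[3,-2],[0,2]]) - -4·det([[2,-2],[0,2]]) + 3·det([[2,3],[0,0]])
    = -2·(3·2 - -2·0) - -4·(2·2 - -2·0) + 3·(2·0 - 3·0)
    = -2·6 - -4·4 + 3·0
    = -12 + 16 + 0 = 4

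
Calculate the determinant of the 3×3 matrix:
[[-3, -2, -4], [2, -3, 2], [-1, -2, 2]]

Expansion along first row:
det = -3·det([[-3,2],[-2,2]]) - -2·det([[2,2],[-1,2]]) + -4·det([[2,-3],[-1,-2]])
    = -3·(-3·2 - 2·-2) - -2·(2·2 - 2·-1) + -4·(2·-2 - -3·-1)
    = -3·-2 - -2·6 + -4·-7
    = 6 + 12 + 28 = 46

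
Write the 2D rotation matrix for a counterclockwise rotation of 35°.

Rotation matrix formula: [[cos θ, -sin θ], [sin θ, cos θ]]
For θ = 35°:
cos(35°) = 0.8192
sin(35°) = 0.5736
Result: [[0.8192, -0.5736], [0.5736, 0.8192]]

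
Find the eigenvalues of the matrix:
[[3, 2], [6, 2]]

Characteristic equation: det(A - λI) = 0
λ² - (trace)λ + (det) = 0
trace = 3 + 2 = 5, det = (3)(2) - (2)(6) = -6
λ² - (5)λ + (-6) = 0
λ = (5 ± √((5)² - 4·(-6))) / 2 = (5 ± √49) / 2
Solving: λ = -1, 6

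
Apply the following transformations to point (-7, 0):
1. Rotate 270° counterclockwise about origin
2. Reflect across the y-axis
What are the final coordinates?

Step 1: Rotate 270° → (0, 7)
Step 2: Reflect across y-axis → (0, 7)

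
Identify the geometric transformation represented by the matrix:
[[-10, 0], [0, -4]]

This matrix represents: non-uniform scaling by sx = -10, sy = -4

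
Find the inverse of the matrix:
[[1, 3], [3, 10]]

For [[a,b],[c,d]], inverse = (1/det)·[[d,-b],[-c,a]]
det = (1)(10) - (3)(3) = 10 - 9 = 1
Inverse = [[10, -3], [-3, 1]]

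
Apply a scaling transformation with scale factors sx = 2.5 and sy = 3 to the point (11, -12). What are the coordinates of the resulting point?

Scaling matrix:
[[2.50, 0], [0, 3]]
Result: (11 × 2.5, -12 × 3) = (27.5, -36)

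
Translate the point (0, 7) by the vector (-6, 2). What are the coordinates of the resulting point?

Translation by (-6, 2) (homogeneous matrix [[1, 0, -6], [0, 1, 2], [0, 0, 1]]):
x' = 0 + -6 = -6
y' = 7 + 2 = 9
Result: (-6, 9)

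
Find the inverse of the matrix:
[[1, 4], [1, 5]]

For [[a,b],[c,d]], inverse = (1/det)·[[d,-b],[-c,a]]
det = (1)(5) - (4)(1) = 5 - 4 = 1
Inverse = [[5, -4], [-1, 1]]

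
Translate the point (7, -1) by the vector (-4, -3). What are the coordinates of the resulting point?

Translation by (-4, -3) (homogeneous matrix [[1, 0, -4], [0, 1, -3], [0, 0, 1]]):
x' = 7 + -4 = 3
y' = -1 + -3 = -4
Result: (3, -4)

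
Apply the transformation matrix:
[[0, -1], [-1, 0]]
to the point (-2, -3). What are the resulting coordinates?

Matrix multiplication:
[[0, -1], [-1, 0]] × [-2, -3]ᵀ
= [(0)(-2) + (-1)(-3), (-1)(-2) + (0)(-3)]ᵀ
= [3, 2]ᵀ
Result: (3, 2)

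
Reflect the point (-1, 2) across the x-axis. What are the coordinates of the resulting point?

Reflection across x-axis: (-1, 2) → (-1, -2)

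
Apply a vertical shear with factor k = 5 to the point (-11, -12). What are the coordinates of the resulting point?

Shear matrix for vertical shear with factor k = 5:
[[1, 0], [5, 1]]
Result: (-11, -12) → (-11, -67)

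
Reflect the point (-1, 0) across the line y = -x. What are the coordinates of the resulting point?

Reflection across line y = -x: (-1, 0) → (0, 1)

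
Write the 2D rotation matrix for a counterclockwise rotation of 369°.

Rotation matrix formula: [[cos θ, -sin θ], [sin θ, cos θ]]
For θ = 369°:
cos(369°) = 0.9877
sin(369°) = 0.1564
Result: [[0.9877, -0.1564], [0.1564, 0.9877]]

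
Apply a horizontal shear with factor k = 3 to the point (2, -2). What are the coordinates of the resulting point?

Shear matrix for horizontal shear with factor k = 3:
[[1, 3], [0, 1]]
Result: (2, -2) → (-4, -2)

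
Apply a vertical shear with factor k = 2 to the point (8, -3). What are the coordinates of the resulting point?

Shear matrix for vertical shear with factor k = 2:
[[1, 0], [2, 1]]
Result: (8, -3) → (8, 13)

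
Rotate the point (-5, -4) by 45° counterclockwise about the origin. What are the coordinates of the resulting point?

Rotation matrix for 45°: [[cos 45°, -sin 45°], [sin 45°, cos 45°]] ≈ [[0.707107, -0.707107], [0.707107, 0.707107]]
[[0.707107, -0.707107], [0.707107, 0.707107]] × [-5, -4]ᵀ ≈ [-0.7071, -6.3640]ᵀ
Result: (-0.7071, -6.3640)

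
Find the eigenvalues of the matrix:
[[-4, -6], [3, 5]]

Characteristic equation: det(A - λI) = 0
λ² - (trace)λ + (det) = 0
trace = -4 + 5 = 1, det = (-4)(5) - (-6)(3) = -2
λ² - (1)λ + (-2) = 0
λ = (1 ± √((1)² - 4·(-2))) / 2 = (1 ± √9) / 2
Solving: λ = -1, 2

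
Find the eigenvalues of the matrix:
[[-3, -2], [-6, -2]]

Characteristic equation: det(A - λI) = 0
λ² - (trace)λ + (det) = 0
trace = -3 + -2 = -5, det = (-3)(-2) - (-2)(-6) = -6
λ² - (-5)λ + (-6) = 0
λ = (-5 ± √((-5)² - 4·(-6))) / 2 = (-5 ± √49) / 2
Solving: λ = -6, 1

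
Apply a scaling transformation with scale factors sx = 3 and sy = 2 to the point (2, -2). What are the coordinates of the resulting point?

Scaling matrix:
[[3, 0], [0, 2]]
Result: (2 × 3, -2 × 2) = (6, -4)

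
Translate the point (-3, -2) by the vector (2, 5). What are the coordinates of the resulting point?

Translation by (2, 5) (homogeneous matrix [[1, 0, 2], [0, 1, 5], [0, 0, 1]]):
x' = -3 + 2 = -1
y' = -2 + 5 = 3
Result: (-1, 3)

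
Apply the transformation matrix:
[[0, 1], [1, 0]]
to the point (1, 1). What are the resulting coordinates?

Matrix multiplication:
[[0, 1], [1, 0]] × [1, 1]ᵀ
= [(0)(1) + (1)(1), (1)(1) + (0)(1)]ᵀ
= [1, 1]ᵀ
Result: (1, 1)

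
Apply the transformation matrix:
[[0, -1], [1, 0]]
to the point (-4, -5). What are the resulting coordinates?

Matrix multiplication:
[[0, -1], [1, 0]] × [-4, -5]ᵀ
= [(0)(-4) + (-1)(-5), (1)(-4) + (0)(-5)]ᵀ
= [5, -4]ᵀ
Result: (5, -4)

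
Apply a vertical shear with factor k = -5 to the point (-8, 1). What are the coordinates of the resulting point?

Shear matrix for vertical shear with factor k = -5:
[[1, 0], [-5, 1]]
Result: (-8, 1) → (-8, 41)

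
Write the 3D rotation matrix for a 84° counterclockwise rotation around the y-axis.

Rotation matrix for counterclockwise 84° around y-axis:
cos(84°) = 0.1045, sin(84°) = 0.9945
Result: [[0.1045, 0, 0.9945], [0, 1, 0], [-0.9945, 0, 0.1045]]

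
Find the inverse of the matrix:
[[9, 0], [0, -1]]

For [[a,b],[c,d]], inverse = (1/det)·[[d,-b],[-c,a]]
det = (9)(-1) - (0)(0) = -9 - 0 = -9
Inverse = (1/-9)·[[-1, 0], [0, 9]]
= [[1/9, 0], [0, -1]]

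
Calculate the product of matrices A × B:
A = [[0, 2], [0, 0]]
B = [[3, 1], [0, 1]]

Matrix multiplication:
C[0][0] = 0×3 + 2×0 = 0
C[0][1] = 0×1 + 2×1 = 2
C[1][0] = 0×3 + 0×0 = 0
C[1][1] = 0×1 + 0×1 = 0
Result: [[0, 2], [0, 0]]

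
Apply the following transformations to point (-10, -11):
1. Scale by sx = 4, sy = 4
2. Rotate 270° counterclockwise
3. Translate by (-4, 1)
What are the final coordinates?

Step 1: Scale → (-40, -44)
Step 2: Rotate 270° → (-44, 40)
Step 3: Translate → (-48, 41)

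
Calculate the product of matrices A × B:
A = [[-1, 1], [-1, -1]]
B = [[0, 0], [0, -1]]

Matrix multiplication:
C[0][0] = -1×0 + 1×0 = 0
C[0][1] = -1×0 + 1×-1 = -1
C[1][0] = -1×0 + -1×0 = 0
C[1][1] = -1×0 + -1×-1 = 1
Result: [[0, -1], [0, 1]]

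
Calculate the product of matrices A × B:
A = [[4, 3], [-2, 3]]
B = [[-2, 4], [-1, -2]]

Matrix multiplication:
C[0][0] = 4×-2 + 3×-1 = -11
C[0][1] = 4×4 + 3×-2 = 10
C[1][0] = -2×-2 + 3×-1 = 1
C[1][1] = -2×4 + 3×-2 = -14
Result: [[-11, 10], [1, -14]]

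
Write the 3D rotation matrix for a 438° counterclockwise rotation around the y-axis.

Rotation matrix for counterclockwise 438° around y-axis:
cos(438°) = 0.2079, sin(438°) = 0.9781
Result: [[0.2079, 0, 0.9781], [0, 1, 0], [-0.9781, 0, 0.2079]]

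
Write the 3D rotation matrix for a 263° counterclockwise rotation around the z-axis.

Rotation matrix for counterclockwise 263° around z-axis:
cos(263°) = -0.1219, sin(263°) = -0.9925
Result: [[-0.1219, 0.9925, 0], [-0.9925, -0.1219, 0], [0, 0, 1]]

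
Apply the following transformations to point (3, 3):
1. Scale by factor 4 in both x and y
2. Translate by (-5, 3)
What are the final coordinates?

Step 1: Scale (3, 3) by 4 → (12, 12)
Step 2: Translate by (-5, 3) → (7, 15)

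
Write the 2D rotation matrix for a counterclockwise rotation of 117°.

Rotation matrix formula: [[cos θ, -sin θ], [sin θ, cos θ]]
For θ = 117°:
cos(117°) = -0.4540
sin(117°) = 0.8910
Result: [[-0.4540, -0.8910], [0.8910, -0.4540]]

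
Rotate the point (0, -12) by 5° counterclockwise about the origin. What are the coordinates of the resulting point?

Rotation matrix for 5°: [[cos 5°, -sin 5°], [sin 5°, cos 5°]] ≈ [[0.996195, -0.087156], [0.087156, 0.996195]]
[[0.996195, -0.087156], [0.087156, 0.996195]] × [0, -12]ᵀ ≈ [1.0459, -11.9543]ᵀ
Result: (1.0459, -11.9543)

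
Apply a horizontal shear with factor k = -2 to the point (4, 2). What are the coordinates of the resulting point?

Shear matrix for horizontal shear with factor k = -2:
[[1, -2], [0, 1]]
Result: (4, 2) → (0, 2)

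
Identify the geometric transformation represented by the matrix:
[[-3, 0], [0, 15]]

This matrix represents: non-uniform scaling by sx = -3, sy = 15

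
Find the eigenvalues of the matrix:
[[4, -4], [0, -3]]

Characteristic equation: det(A - λI) = 0
λ² - (trace)λ + (det) = 0
trace = 4 + -3 = 1, det = (4)(-3) - (-4)(0) = -12
λ² - (1)λ + (-12) = 0
λ = (1 ± √((1)² - 4·(-12))) / 2 = (1 ± √49) / 2
Solving: λ = -3, 4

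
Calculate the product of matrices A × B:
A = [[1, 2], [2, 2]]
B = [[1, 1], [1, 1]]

Matrix multiplication:
C[0][0] = 1×1 + 2×1 = 3
C[0][1] = 1×1 + 2×1 = 3
C[1][0] = 2×1 + 2×1 = 4
C[1][1] = 2×1 + 2×1 = 4
Result: [[3, 3], [4, 4]]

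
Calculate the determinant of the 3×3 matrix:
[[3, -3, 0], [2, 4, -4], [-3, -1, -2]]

Expansion along first row:
det = 3·det([[4,-4],[-1,-2]]) - -3·det([[2,-4],[-3,-2]]) + 0·det([[2,4],[-3,-1]])
    = 3·(4·-2 - -4·-1) - -3·(2·-2 - -4·-3) + 0·(2·-1 - 4·-3)
    = 3·-12 - -3·-16 + 0·10
    = -36 + -48 + 0 = -84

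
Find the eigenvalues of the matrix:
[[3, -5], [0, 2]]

Characteristic equation: det(A - λI) = 0
λ² - (trace)λ + (det) = 0
trace = 3 + 2 = 5, det = (3)(2) - (-5)(0) = 6
λ² - (5)λ + (6) = 0
λ = (5 ± √((5)² - 4·(6))) / 2 = (5 ± √1) / 2
Solving: λ = 2, 3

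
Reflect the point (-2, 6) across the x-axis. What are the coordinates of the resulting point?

Reflection across x-axis: (-2, 6) → (-2, -6)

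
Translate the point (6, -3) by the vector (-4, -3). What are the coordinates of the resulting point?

Translation by (-4, -3) (homogeneous matrix [[1, 0, -4], [0, 1, -3], [0, 0, 1]]):
x' = 6 + -4 = 2
y' = -3 + -3 = -6
Result: (2, -6)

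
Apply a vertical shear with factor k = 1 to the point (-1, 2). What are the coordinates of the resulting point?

Shear matrix for vertical shear with factor k = 1:
[[1, 0], [1, 1]]
Result: (-1, 2) → (-1, 1)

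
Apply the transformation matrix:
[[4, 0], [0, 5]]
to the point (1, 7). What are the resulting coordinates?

Matrix multiplication:
[[4, 0], [0, 5]] × [1, 7]ᵀ
= [(4)(1) + (0)(7), (0)(1) + (5)(7)]ᵀ
= [4, 35]ᵀ
Result: (4, 35)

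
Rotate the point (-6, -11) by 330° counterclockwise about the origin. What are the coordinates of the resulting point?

Rotation matrix for 330°: [[cos 330°, -sin 330°], [sin 330°, cos 330°]] ≈ [[0.866025, 0.500000], [-0.500000, 0.866025]]
[[0.866025, 0.500000], [-0.500000, 0.866025]] × [-6, -11]ᵀ ≈ [-10.6962, -6.5263]ᵀ
Result: (-10.6962, -6.5263)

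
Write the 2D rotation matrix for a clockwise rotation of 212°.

Rotation matrix formula: [[cos θ, -sin θ], [sin θ, cos θ]]
A clockwise rotation by 212° is equivalent to a counterclockwise rotation by -212°.
For θ = -212°:
cos(-212°) = -0.8480
sin(-212°) = 0.5299
Result: [[-0.8480, -0.5299], [0.5299, -0.8480]]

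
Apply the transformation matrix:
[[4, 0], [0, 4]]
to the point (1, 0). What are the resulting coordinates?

Matrix multiplication:
[[4, 0], [0, 4]] × [1, 0]ᵀ
= [(4)(1) + (0)(0), (0)(1) + (4)(0)]ᵀ
= [4, 0]ᵀ
Result: (4, 0)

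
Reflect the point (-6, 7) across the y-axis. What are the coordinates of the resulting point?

Reflection across y-axis: (-6, 7) → (6, 7)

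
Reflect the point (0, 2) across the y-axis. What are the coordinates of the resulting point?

Reflection across y-axis: (0, 2) → (0, 2)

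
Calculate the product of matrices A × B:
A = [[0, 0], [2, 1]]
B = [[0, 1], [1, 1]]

Matrix multiplication:
C[0][0] = 0×0 + 0×1 = 0
C[0][1] = 0×1 + 0×1 = 0
C[1][0] = 2×0 + 1×1 = 1
C[1][1] = 2×1 + 1×1 = 3
Result: [[0, 0], [1, 3]]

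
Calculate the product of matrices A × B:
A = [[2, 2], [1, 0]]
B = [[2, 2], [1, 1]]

Matrix multiplication:
C[0][0] = 2×2 + 2×1 = 6
C[0][1] = 2×2 + 2×1 = 6
C[1][0] = 1×2 + 0×1 = 2
C[1][1] = 1×2 + 0×1 = 2
Result: [[6, 6], [2, 2]]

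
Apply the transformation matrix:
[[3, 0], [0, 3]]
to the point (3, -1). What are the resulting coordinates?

Matrix multiplication:
[[3, 0], [0, 3]] × [3, -1]ᵀ
= [(3)(3) + (0)(-1), (0)(3) + (3)(-1)]ᵀ
= [9, -3]ᵀ
Result: (9, -3)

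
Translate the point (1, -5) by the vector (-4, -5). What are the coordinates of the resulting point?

Translation by (-4, -5) (homogeneous matrix [[1, 0, -4], [0, 1, -5], [0, 0, 1]]):
x' = 1 + -4 = -3
y' = -5 + -5 = -10
Result: (-3, -10)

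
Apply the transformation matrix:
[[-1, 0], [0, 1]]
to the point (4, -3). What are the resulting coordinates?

Matrix multiplication:
[[-1, 0], [0, 1]] × [4, -3]ᵀ
= [(-1)(4) + (0)(-3), (0)(4) + (1)(-3)]ᵀ
= [-4, -3]ᵀ
Result: (-4, -3)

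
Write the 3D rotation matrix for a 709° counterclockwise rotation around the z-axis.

Rotation matrix for counterclockwise 709° around z-axis:
cos(709°) = 0.9816, sin(709°) = -0.1908
Result: [[0.9816, 0.1908, 0], [-0.1908, 0.9816, 0], [0, 0, 1]]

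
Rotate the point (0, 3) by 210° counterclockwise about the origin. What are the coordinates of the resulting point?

Rotation matrix for 210°: [[cos 210°, -sin 210°], [sin 210°, cos 210°]] ≈ [[-0.866025, 0.500000], [-0.500000, -0.866025]]
[[-0.866025, 0.500000], [-0.500000, -0.866025]] × [0, 3]ᵀ ≈ [1.5000, -2.5981]ᵀ
Result: (1.5000, -2.5981)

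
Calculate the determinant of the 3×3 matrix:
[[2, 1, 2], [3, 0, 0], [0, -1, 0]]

Expansion along first row:
det = 2·det([[0,0],[-1,0]]) - 1·det([[3,0],[0,0]]) + 2·det([[3,0],[0,-1]])
    = 2·(0·0 - 0·-1) - 1·(3·0 - 0·0) + 2·(3·-1 - 0·0)
    = 2·0 - 1·0 + 2·-3
    = 0 + 0 + -6 = -6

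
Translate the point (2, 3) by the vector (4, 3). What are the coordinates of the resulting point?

Translation by (4, 3) (homogeneous matrix [[1, 0, 4], [0, 1, 3], [0, 0, 1]]):
x' = 2 + 4 = 6
y' = 3 + 3 = 6
Result: (6, 6)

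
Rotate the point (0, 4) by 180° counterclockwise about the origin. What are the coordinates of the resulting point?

Rotation matrix for 180°: [[cos 180°, -sin 180°], [sin 180°, cos 180°]] = [[-1, 0], [0, -1]]
[[-1, 0], [0, -1]] × [0, 4]ᵀ = [0, -4]ᵀ
Result: (0, -4)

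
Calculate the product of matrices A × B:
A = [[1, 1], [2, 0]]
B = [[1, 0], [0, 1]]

Matrix multiplication:
C[0][0] = 1×1 + 1×0 = 1
C[0][1] = 1×0 + 1×1 = 1
C[1][0] = 2×1 + 0×0 = 2
C[1][1] = 2×0 + 0×1 = 0
Result: [[1, 1], [2, 0]]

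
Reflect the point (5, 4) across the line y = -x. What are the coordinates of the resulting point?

Reflection across line y = -x: (5, 4) → (-4, -5)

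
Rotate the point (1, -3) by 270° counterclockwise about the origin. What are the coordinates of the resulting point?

Rotation matrix for 270°: [[cos 270°, -sin 270°], [sin 270°, cos 270°]] = [[0, 1], [-1, 0]]
[[0, 1], [-1, 0]] × [1, -3]ᵀ = [-3, -1]ᵀ
Result: (-3, -1)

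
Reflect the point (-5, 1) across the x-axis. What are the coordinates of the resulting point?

Reflection across x-axis: (-5, 1) → (-5, -1)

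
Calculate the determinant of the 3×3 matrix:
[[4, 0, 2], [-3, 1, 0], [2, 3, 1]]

Expansion along first row:
det = 4·det([[1,0],[3,1]]) - 0·det([[-3,0],[2,1]]) + 2·det([[-3,1],[2,3]])
    = 4·(1·1 - 0·3) - 0·(-3·1 - 0·2) + 2·(-3·3 - 1·2)
    = 4·1 - 0·-3 + 2·-11
    = 4 + 0 + -22 = -18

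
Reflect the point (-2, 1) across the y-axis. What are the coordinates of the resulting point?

Reflection across y-axis: (-2, 1) → (2, 1)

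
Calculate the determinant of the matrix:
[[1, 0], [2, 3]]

For a 2×2 matrix [[a, b], [c, d]], det = ad - bc
det = (1)(3) - (0)(2) = 3 - 0 = 3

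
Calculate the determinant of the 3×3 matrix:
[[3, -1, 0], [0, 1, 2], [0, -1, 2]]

Expansion along first row:
det = 3·det([[1,2],[-1,2]]) - -1·det([[0,2],[0,2]]) + 0·det([[0,1],[0,-1]])
    = 3·(1·2 - 2·-1) - -1·(0·2 - 2·0) + 0·(0·-1 - 1·0)
    = 3·4 - -1·0 + 0·0
    = 12 + 0 + 0 = 12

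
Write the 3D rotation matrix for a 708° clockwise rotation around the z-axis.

Rotation matrix for clockwise 708° around z-axis:
A clockwise rotation by 708° is a counterclockwise rotation by -708°.
cos(-708°) = 0.9781, sin(-708°) = 0.2079
Result: [[0.9781, -0.2079, 0], [0.2079, 0.9781, 0], [0, 0, 1]]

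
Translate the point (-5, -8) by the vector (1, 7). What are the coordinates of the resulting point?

Translation by (1, 7) (homogeneous matrix [[1, 0, 1], [0, 1, 7], [0, 0, 1]]):
x' = -5 + 1 = -4
y' = -8 + 7 = -1
Result: (-4, -1)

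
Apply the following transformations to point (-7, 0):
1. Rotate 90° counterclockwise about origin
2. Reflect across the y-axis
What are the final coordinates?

Step 1: Rotate 90° → (0, -7)
Step 2: Reflect across y-axis → (0, -7)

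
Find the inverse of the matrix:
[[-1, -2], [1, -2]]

For [[a,b],[c,d]], inverse = (1/det)·[[d,-b],[-c,a]]
det = (-1)(-2) - (-2)(1) = 2 - -2 = 4
Inverse = (1/4)·[[-2, 2], [-1, -1]]
= [[-1/2, 1/2], [-1/4, -1/4]]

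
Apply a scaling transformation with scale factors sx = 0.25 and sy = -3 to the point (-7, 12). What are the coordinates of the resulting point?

Scaling matrix:
[[0.25, 0], [0, -3]]
Result: (-7 × 0.25, 12 × -3) = (-1.75, -36)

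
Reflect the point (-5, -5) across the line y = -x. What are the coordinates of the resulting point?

Reflection across line y = -x: (-5, -5) → (5, 5)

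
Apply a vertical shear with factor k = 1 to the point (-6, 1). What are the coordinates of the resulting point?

Shear matrix for vertical shear with factor k = 1:
[[1, 0], [1, 1]]
Result: (-6, 1) → (-6, -5)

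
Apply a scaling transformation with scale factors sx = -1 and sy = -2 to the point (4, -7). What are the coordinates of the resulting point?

Scaling matrix:
[[-1, 0], [0, -2]]
Result: (4 × -1, -7 × -2) = (-4, 14)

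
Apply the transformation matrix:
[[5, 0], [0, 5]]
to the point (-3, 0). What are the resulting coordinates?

Matrix multiplication:
[[5, 0], [0, 5]] × [-3, 0]ᵀ
= [(5)(-3) + (0)(0), (0)(-3) + (5)(0)]ᵀ
= [-15, 0]ᵀ
Result: (-15, 0)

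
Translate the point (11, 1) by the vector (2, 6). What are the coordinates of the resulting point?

Translation by (2, 6) (homogeneous matrix [[1, 0, 2], [0, 1, 6], [0, 0, 1]]):
x' = 11 + 2 = 13
y' = 1 + 6 = 7
Result: (13, 7)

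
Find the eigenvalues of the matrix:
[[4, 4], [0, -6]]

Characteristic equation: det(A - λI) = 0
λ² - (trace)λ + (det) = 0
trace = 4 + -6 = -2, det = (4)(-6) - (4)(0) = -24
λ² - (-2)λ + (-24) = 0
λ = (-2 ± √((-2)² - 4·(-24))) / 2 = (-2 ± √100) / 2
Solving: λ = -6, 4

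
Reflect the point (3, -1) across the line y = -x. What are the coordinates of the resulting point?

Reflection across line y = -x: (3, -1) → (1, -3)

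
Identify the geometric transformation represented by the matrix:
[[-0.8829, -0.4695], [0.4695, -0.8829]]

This matrix represents: rotation by 152° counterclockwise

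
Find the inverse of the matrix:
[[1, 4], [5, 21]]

For [[a,b],[c,d]], inverse = (1/det)·[[d,-b],[-c,a]]
det = (1)(21) - (4)(5) = 21 - 20 = 1
Inverse = [[21, -4], [-5, 1]]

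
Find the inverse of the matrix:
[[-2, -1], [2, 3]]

For [[a,b],[c,d]], inverse = (1/det)·[[d,-b],[-c,a]]
det = (-2)(3) - (-1)(2) = -6 - -2 = -4
Inverse = (1/-4)·[[3, 1], [-2, -2]]
= [[-3/4, -1/4], [1/2, 1/2]]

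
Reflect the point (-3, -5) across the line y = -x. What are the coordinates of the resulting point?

Reflection across line y = -x: (-3, -5) → (5, 3)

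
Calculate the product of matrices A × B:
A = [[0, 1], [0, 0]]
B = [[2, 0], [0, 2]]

Matrix multiplication:
C[0][0] = 0×2 + 1×0 = 0
C[0][1] = 0×0 + 1×2 = 2
C[1][0] = 0×2 + 0×0 = 0
C[1][1] = 0×0 + 0×2 = 0
Result: [[0, 2], [0, 0]]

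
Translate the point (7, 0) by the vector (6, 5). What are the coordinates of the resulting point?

Translation by (6, 5) (homogeneous matrix [[1, 0, 6], [0, 1, 5], [0, 0, 1]]):
x' = 7 + 6 = 13
y' = 0 + 5 = 5
Result: (13, 5)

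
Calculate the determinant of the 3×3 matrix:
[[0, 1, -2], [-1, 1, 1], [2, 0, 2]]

Expansion along first row:
det = 0·det([[1,1],[0,2]]) - 1·det([[-1,1],[2,2]]) + -2·det([[-1,1],[2,0]])
    = 0·(1·2 - 1·0) - 1·(-1·2 - 1·2) + -2·(-1·0 - 1·2)
    = 0·2 - 1·-4 + -2·-2
    = 0 + 4 + 4 = 8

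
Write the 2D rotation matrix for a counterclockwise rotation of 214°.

Rotation matrix formula: [[cos θ, -sin θ], [sin θ, cos θ]]
For θ = 214°:
cos(214°) = -0.8290
sin(214°) = -0.5592
Result: [[-0.8290, 0.5592], [-0.5592, -0.8290]]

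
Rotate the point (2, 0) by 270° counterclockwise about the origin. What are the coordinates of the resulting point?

Rotation matrix for 270°: [[cos 270°, -sin 270°], [sin 270°, cos 270°]] = [[0, 1], [-1, 0]]
[[0, 1], [-1, 0]] × [2, 0]ᵀ = [0, -2]ᵀ
Result: (0, -2)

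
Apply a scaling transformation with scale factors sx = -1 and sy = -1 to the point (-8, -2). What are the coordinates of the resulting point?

Scaling matrix:
[[-1, 0], [0, -1]]
Result: (-8 × -1, -2 × -1) = (8, 2)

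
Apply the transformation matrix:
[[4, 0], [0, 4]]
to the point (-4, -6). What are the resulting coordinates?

Matrix multiplication:
[[4, 0], [0, 4]] × [-4, -6]ᵀ
= [(4)(-4) + (0)(-6), (0)(-4) + (4)(-6)]ᵀ
= [-16, -24]ᵀ
Result: (-16, -24)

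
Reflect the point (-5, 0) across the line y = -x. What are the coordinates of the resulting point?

Reflection across line y = -x: (-5, 0) → (0, 5)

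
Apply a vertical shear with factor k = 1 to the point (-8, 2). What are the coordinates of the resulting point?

Shear matrix for vertical shear with factor k = 1:
[[1, 0], [1, 1]]
Result: (-8, 2) → (-8, -6)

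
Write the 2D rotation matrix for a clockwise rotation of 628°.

Rotation matrix formula: [[cos θ, -sin θ], [sin θ, cos θ]]
A clockwise rotation by 628° is equivalent to a counterclockwise rotation by -628°.
For θ = -628°:
cos(-628°) = -0.0349
sin(-628°) = 0.9994
Result: [[-0.0349, -0.9994], [0.9994, -0.0349]]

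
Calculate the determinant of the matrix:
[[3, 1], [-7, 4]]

For a 2×2 matrix [[a, b], [c, d]], det = ad - bc
det = (3)(4) - (1)(-7) = 12 - -7 = 19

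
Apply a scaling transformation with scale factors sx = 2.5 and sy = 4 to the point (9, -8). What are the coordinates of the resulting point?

Scaling matrix:
[[2.50, 0], [0, 4]]
Result: (9 × 2.5, -8 × 4) = (22.5, -32)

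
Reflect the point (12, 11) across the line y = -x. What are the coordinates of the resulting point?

Reflection across line y = -x: (12, 11) → (-11, -12)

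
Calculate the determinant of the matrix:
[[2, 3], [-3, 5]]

For a 2×2 matrix [[a, b], [c, d]], det = ad - bc
det = (2)(5) - (3)(-3) = 10 - -9 = 19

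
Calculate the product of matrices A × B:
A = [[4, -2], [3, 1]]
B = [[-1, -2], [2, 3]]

Matrix multiplication:
C[0][0] = 4×-1 + -2×2 = -8
C[0][1] = 4×-2 + -2×3 = -14
C[1][0] = 3×-1 + 1×2 = -1
C[1][1] = 3×-2 + 1×3 = -3
Result: [[-8, -14], [-1, -3]]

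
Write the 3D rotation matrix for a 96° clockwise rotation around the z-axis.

Rotation matrix for clockwise 96° around z-axis:
A clockwise rotation by 96° is a counterclockwise rotation by -96°.
cos(-96°) = -0.1045, sin(-96°) = -0.9945
Result: [[-0.1045, 0.9945, 0], [-0.9945, -0.1045, 0], [0, 0, 1]]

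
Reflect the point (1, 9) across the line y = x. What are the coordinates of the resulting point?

Reflection across line y = x: (1, 9) → (9, 1)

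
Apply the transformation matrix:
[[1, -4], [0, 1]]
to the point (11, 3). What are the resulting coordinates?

Matrix multiplication:
[[1, -4], [0, 1]] × [11, 3]ᵀ
= [(1)(11) + (-4)(3), (0)(11) + (1)(3)]ᵀ
= [-1, 3]ᵀ
Result: (-1, 3)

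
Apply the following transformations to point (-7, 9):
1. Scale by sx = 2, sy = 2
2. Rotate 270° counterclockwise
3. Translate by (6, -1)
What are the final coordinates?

Step 1: Scale → (-14, 18)
Step 2: Rotate 270° → (18, 14)
Step 3: Translate → (24, 13)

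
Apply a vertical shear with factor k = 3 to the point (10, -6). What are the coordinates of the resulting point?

Shear matrix for vertical shear with factor k = 3:
[[1, 0], [3, 1]]
Result: (10, -6) → (10, 24)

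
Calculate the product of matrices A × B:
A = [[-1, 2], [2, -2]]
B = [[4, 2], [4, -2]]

Matrix multiplication:
C[0][0] = -1×4 + 2×4 = 4
C[0][1] = -1×2 + 2×-2 = -6
C[1][0] = 2×4 + -2×4 = 0
C[1][1] = 2×2 + -2×-2 = 8
Result: [[4, -6], [0, 8]]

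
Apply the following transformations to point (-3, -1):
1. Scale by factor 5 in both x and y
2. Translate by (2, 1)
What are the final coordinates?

Step 1: Scale (-3, -1) by 5 → (-15, -5)
Step 2: Translate by (2, 1) → (-13, -4)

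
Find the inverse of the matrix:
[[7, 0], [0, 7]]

For [[a,b],[c,d]], inverse = (1/det)·[[d,-b],[-c,a]]
det = (7)(7) - (0)(0) = 49 - 0 = 49
Inverse = (1/49)·[[7, 0], [0, 7]]
= [[1/7, 0], [0, 1/7]]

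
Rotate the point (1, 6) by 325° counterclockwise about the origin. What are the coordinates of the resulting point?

Rotation matrix for 325°: [[cos 325°, -sin 325°], [sin 325°, cos 325°]] ≈ [[0.819152, 0.573576], [-0.573576, 0.819152]]
[[0.819152, 0.573576], [-0.573576, 0.819152]] × [1, 6]ᵀ ≈ [4.2606, 4.3413]ᵀ
Result: (4.2606, 4.3413)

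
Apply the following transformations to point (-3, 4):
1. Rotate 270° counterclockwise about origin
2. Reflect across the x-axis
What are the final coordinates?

Step 1: Rotate 270° → (4, 3)
Step 2: Reflect across x-axis → (4, -3)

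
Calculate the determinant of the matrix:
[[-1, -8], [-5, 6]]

For a 2×2 matrix [[a, b], [c, d]], det = ad - bc
det = (-1)(6) - (-8)(-5) = -6 - 40 = -46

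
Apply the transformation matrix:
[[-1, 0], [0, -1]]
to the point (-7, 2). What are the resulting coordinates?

Matrix multiplication:
[[-1, 0], [0, -1]] × [-7, 2]ᵀ
= [(-1)(-7) + (0)(2), (0)(-7) + (-1)(2)]ᵀ
= [7, -2]ᵀ
Result: (7, -2)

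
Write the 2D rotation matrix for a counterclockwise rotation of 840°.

Rotation matrix formula: [[cos θ, -sin θ], [sin θ, cos θ]]
For θ = 840°:
cos(840°) = -1/2
sin(840°) = √3/2
Result: [[-1/2, -√3/2], [√3/2, -1/2]]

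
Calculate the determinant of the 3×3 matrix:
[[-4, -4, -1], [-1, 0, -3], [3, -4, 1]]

Expansion along first row:
det = -4·det([[0,-3],[-4,1]]) - -4·det([[-1,-3],[3,1]]) + -1·det([[-1,0],[3,-4]])
    = -4·(0·1 - -3·-4) - -4·(-1·1 - -3·3) + -1·(-1·-4 - 0·3)
    = -4·-12 - -4·8 + -1·4
    = 48 + 32 + -4 = 76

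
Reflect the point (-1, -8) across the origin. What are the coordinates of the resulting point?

Reflection across origin: (-1, -8) → (1, 8)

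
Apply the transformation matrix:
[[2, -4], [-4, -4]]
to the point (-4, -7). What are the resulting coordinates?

Matrix multiplication:
[[2, -4], [-4, -4]] × [-4, -7]ᵀ
= [(2)(-4) + (-4)(-7), (-4)(-4) + (-4)(-7)]ᵀ
= [20, 44]ᵀ
Result: (20, 44)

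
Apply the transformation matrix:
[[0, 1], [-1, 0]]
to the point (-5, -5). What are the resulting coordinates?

Matrix multiplication:
[[0, 1], [-1, 0]] × [-5, -5]ᵀ
= [(0)(-5) + (1)(-5), (-1)(-5) + (0)(-5)]ᵀ
= [-5, 5]ᵀ
Result: (-5, 5)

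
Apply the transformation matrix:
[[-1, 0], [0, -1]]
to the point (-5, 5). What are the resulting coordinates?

Matrix multiplication:
[[-1, 0], [0, -1]] × [-5, 5]ᵀ
= [(-1)(-5) + (0)(5), (0)(-5) + (-1)(5)]ᵀ
= [5, -5]ᵀ
Result: (5, -5)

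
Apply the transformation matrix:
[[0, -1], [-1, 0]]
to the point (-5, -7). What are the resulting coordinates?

Matrix multiplication:
[[0, -1], [-1, 0]] × [-5, -7]ᵀ
= [(0)(-5) + (-1)(-7), (-1)(-5) + (0)(-7)]ᵀ
= [7, 5]ᵀ
Result: (7, 5)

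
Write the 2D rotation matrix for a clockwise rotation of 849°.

Rotation matrix formula: [[cos θ, -sin θ], [sin θ, cos θ]]
A clockwise rotation by 849° is equivalent to a counterclockwise rotation by -849°.
For θ = -849°:
cos(-849°) = -0.6293
sin(-849°) = -0.7771
Result: [[-0.6293, 0.7771], [-0.7771, -0.6293]]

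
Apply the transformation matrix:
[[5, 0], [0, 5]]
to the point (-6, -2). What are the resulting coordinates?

Matrix multiplication:
[[5, 0], [0, 5]] × [-6, -2]ᵀ
= [(5)(-6) + (0)(-2), (0)(-6) + (5)(-2)]ᵀ
= [-30, -10]ᵀ
Result: (-30, -10)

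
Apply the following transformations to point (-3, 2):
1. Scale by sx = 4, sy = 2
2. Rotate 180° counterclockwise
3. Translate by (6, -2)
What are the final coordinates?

Step 1: Scale → (-12, 4)
Step 2: Rotate 180° → (12, -4)
Step 3: Translate → (18, -6)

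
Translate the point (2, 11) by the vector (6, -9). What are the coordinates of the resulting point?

Translation by (6, -9) (homogeneous matrix [[1, 0, 6], [0, 1, -9], [0, 0, 1]]):
x' = 2 + 6 = 8
y' = 11 + -9 = 2
Result: (8, 2)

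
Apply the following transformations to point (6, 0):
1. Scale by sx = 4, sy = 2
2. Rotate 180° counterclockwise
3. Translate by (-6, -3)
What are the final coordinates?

Step 1: Scale → (24, 0)
Step 2: Rotate 180° → (-24, 0)
Step 3: Translate → (-30, -3)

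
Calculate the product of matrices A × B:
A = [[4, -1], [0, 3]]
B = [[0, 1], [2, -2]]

Matrix multiplication:
C[0][0] = 4×0 + -1×2 = -2
C[0][1] = 4×1 + -1×-2 = 6
C[1][0] = 0×0 + 3×2 = 6
C[1][1] = 0×1 + 3×-2 = -6
Result: [[-2, 6], [6, -6]]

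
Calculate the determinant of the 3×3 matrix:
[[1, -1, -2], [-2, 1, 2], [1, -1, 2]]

Expansion along first row:
det = 1·det([[1,2],[-1,2]]) - -1·det([[-2,2],[1,2]]) + -2·det([[-2,1],[1,-1]])
    = 1·(1·2 - 2·-1) - -1·(-2·2 - 2·1) + -2·(-2·-1 - 1·1)
    = 1·4 - -1·-6 + -2·1
    = 4 + -6 + -2 = -4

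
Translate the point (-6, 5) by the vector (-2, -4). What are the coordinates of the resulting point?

Translation by (-2, -4) (homogeneous matrix [[1, 0, -2], [0, 1, -4], [0, 0, 1]]):
x' = -6 + -2 = -8
y' = 5 + -4 = 1
Result: (-8, 1)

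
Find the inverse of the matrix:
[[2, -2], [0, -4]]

For [[a,b],[c,d]], inverse = (1/det)·[[d,-b],[-c,a]]
det = (2)(-4) - (-2)(0) = -8 - 0 = -8
Inverse = (1/-8)·[[-4, 2], [0, 2]]
= [[1/2, -1/4], [0, -1/4]]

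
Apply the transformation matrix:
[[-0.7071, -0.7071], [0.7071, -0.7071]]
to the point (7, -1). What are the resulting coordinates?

Matrix multiplication:
[[-0.7071, -0.7071], [0.7071, -0.7071]] × [7, -1]ᵀ
= [(-0.7071)(7) + (-0.7071)(-1), (0.7071)(7) + (-0.7071)(-1)]ᵀ
= [-4.2426, 5.6568]ᵀ
Result: (-4.2426, 5.6568)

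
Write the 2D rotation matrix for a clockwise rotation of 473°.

Rotation matrix formula: [[cos θ, -sin θ], [sin θ, cos θ]]
A clockwise rotation by 473° is equivalent to a counterclockwise rotation by -473°.
For θ = -473°:
cos(-473°) = -0.3907
sin(-473°) = -0.9205
Result: [[-0.3907, 0.9205], [-0.9205, -0.3907]]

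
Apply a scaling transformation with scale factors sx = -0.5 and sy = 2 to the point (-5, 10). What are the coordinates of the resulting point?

Scaling matrix:
[[-0.50, 0], [0, 2]]
Result: (-5 × -0.5, 10 × 2) = (2.5, 20)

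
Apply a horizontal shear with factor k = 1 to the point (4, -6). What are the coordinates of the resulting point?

Shear matrix for horizontal shear with factor k = 1:
[[1, 1], [0, 1]]
Result: (4, -6) → (-2, -6)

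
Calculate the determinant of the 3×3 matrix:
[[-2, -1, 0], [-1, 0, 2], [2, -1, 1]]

Expansion along first row:
det = -2·det([[0,2],[-1,1]]) - -1·det([[-1,2],[2,1]]) + 0·det([[-1,0],[2,-1]])
    = -2·(0·1 - 2·-1) - -1·(-1·1 - 2·2) + 0·(-1·-1 - 0·2)
    = -2·2 - -1·-5 + 0·1
    = -4 + -5 + 0 = -9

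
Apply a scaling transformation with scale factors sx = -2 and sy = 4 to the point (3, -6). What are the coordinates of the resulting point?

Scaling matrix:
[[-2, 0], [0, 4]]
Result: (3 × -2, -6 × 4) = (-6, -24)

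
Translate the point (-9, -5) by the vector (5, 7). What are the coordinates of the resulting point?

Translation by (5, 7) (homogeneous matrix [[1, 0, 5], [0, 1, 7], [0, 0, 1]]):
x' = -9 + 5 = -4
y' = -5 + 7 = 2
Result: (-4, 2)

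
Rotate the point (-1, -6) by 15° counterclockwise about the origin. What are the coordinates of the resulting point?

Rotation matrix for 15°: [[cos 15°, -sin 15°], [sin 15°, cos 15°]] ≈ [[0.965926, -0.258819], [0.258819, 0.965926]]
[[0.965926, -0.258819], [0.258819, 0.965926]] × [-1, -6]ᵀ ≈ [0.5870, -6.0544]ᵀ
Result: (0.5870, -6.0544)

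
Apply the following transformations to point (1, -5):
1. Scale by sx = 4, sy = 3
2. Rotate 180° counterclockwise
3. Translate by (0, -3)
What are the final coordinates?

Step 1: Scale → (4, -15)
Step 2: Rotate 180° → (-4, 15)
Step 3: Translate → (-4, 12)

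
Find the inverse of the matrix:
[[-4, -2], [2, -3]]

For [[a,b],[c,d]], inverse = (1/det)·[[d,-b],[-c,a]]
det = (-4)(-3) - (-2)(2) = 12 - -4 = 16
Inverse = (1/16)·[[-3, 2], [-2, -4]]
= [[-3/16, 1/8], [-1/8, -1/4]]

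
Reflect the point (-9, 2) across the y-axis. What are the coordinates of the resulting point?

Reflection across y-axis: (-9, 2) → (9, 2)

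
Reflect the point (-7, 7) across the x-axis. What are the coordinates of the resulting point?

Reflection across x-axis: (-7, 7) → (-7, -7)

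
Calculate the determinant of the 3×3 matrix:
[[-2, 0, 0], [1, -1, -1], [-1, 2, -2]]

Expansion along first row:
det = -2·det([[-1,-1],[2,-2]]) - 0·det([[1,-1],[-1,-2]]) + 0·det([[1,-1],[-1,2]])
    = -2·(-1·-2 - -1·2) - 0·(1·-2 - -1·-1) + 0·(1·2 - -1·-1)
    = -2·4 - 0·-3 + 0·1
    = -8 + 0 + 0 = -8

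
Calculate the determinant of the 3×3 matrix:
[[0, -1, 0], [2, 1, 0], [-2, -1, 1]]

Expansion along first row:
det = 0·det([[1,0],[-1,1]]) - -1·det([[2,0],[-2,1]]) + 0·det([[2,1],[-2,-1]])
    = 0·(1·1 - 0·-1) - -1·(2·1 - 0·-2) + 0·(2·-1 - 1·-2)
    = 0·1 - -1·2 + 0·0
    = 0 + 2 + 0 = 2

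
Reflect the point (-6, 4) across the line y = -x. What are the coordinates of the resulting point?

Reflection across line y = -x: (-6, 4) → (-4, 6)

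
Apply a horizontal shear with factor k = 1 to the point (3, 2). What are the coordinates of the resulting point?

Shear matrix for horizontal shear with factor k = 1:
[[1, 1], [0, 1]]
Result: (3, 2) → (5, 2)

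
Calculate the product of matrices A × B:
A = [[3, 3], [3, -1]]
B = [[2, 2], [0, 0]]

Matrix multiplication:
C[0][0] = 3×2 + 3×0 = 6
C[0][1] = 3×2 + 3×0 = 6
C[1][0] = 3×2 + -1×0 = 6
C[1][1] = 3×2 + -1×0 = 6
Result: [[6, 6], [6, 6]]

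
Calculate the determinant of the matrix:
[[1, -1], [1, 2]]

For a 2×2 matrix [[a, b], [c, d]], det = ad - bc
det = (1)(2) - (-1)(1) = 2 - -1 = 3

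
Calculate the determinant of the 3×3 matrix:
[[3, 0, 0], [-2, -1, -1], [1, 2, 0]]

Expansion along first row:
det = 3·det([[-1,-1],[2,0]]) - 0·det([[-2,-1],[1,0]]) + 0·det([[-2,-1],[1,2]])
    = 3·(-1·0 - -1·2) - 0·(-2·0 - -1·1) + 0·(-2·2 - -1·1)
    = 3·2 - 0·1 + 0·-3
    = 6 + 0 + 0 = 6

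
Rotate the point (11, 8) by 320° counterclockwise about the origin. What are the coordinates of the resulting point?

Rotation matrix for 320°: [[cos 320°, -sin 320°], [sin 320°, cos 320°]] ≈ [[0.766044, 0.642788], [-0.642788, 0.766044]]
[[0.766044, 0.642788], [-0.642788, 0.766044]] × [11, 8]ᵀ ≈ [13.5688, -0.9423]ᵀ
Result: (13.5688, -0.9423)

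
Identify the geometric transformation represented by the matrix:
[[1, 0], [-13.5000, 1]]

This matrix represents: vertical shear with factor -13.5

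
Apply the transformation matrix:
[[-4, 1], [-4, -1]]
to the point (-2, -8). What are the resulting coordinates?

Matrix multiplication:
[[-4, 1], [-4, -1]] × [-2, -8]ᵀ
= [(-4)(-2) + (1)(-8), (-4)(-2) + (-1)(-8)]ᵀ
= [0, 16]ᵀ
Result: (0, 16)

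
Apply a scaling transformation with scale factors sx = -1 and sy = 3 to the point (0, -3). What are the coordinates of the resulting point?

Scaling matrix:
[[-1, 0], [0, 3]]
Result: (0 × -1, -3 × 3) = (0, -9)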